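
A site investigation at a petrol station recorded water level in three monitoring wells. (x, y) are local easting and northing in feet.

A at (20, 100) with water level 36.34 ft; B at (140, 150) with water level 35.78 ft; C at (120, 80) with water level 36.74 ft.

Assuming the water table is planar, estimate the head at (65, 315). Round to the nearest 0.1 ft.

Taking A as reference: B−A = (120, 50, -0.56); C−A = (100, -20, +0.40).
Solve a·Δx + b·Δy = Δh: det = 120·(-20) − 100·50 = -7400.
∂h/∂x = [(-0.56)·(-20) − (+0.40)·50] / -7400 = +0.001189
∂h/∂y = [120·(+0.40) − 100·(-0.56)] / -7400 = -0.01405
h(65, 315) = 36.34 + (+0.001189)·(45) + (-0.01405)·(215) = 36.34 +0.054 -3.022 = 33.372 ft.

33.4 ft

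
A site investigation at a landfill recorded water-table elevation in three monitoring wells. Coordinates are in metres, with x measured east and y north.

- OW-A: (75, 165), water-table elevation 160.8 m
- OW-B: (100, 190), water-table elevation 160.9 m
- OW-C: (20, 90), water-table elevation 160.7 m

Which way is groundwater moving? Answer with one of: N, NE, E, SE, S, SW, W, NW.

NW

Differences from OW-A: to OW-B (Δx, Δy, Δh) = (25, 25, +0.1); to OW-C = (-55, -75, -0.1).
Determinant of the coordinate differences = 25·(-75) − (-55)·25 = -500.
∂h/∂x = [(+0.1)·(-75) − (-0.1)·25] / -500 = +0.010000
∂h/∂y = [25·(-0.1) − (-55)·(+0.1)] / -500 = -0.006000
Flow = −∇h = (-0.010000 east, +0.006000 north), which points northwest.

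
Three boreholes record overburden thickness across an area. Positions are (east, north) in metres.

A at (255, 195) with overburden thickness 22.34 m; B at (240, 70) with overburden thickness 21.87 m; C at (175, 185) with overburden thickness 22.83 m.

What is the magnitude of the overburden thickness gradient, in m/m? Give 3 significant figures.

0.00810 m/m

With d = a·x + b·y + c and A as origin, the differences give:
  (-15)·a + (-125)·b = -0.47
  (-80)·a + (-10)·b = +0.49
Eliminate b (×(-10) and ×(-125), subtract): -9850·a = 65.950 → a = ∂d/∂x = -0.006695
Back-substitute: b = ∂d/∂y = +0.004563.
|∇f| = √(-0.006695² + 0.004563²) = 0.008102 m/m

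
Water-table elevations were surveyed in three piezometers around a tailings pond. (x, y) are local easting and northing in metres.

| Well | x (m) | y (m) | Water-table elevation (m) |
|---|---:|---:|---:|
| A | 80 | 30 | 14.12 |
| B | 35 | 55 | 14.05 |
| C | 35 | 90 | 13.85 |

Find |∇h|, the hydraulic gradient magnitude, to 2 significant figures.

Differences from A: to B (Δx, Δy, Δh) = (-45, 25, -0.07); to C = (-45, 60, -0.27).
Solve a·Δx + b·Δy = Δh: det = (-45)·60 − (-45)·25 = -1575.
∂h/∂x = [(-0.07)·60 − (-0.27)·25] / -1575 = -0.001619
∂h/∂y = [(-45)·(-0.27) − (-45)·(-0.07)] / -1575 = -0.005714
|∇h| = √(-0.001619² + -0.005714²) = 0.005939

0.0059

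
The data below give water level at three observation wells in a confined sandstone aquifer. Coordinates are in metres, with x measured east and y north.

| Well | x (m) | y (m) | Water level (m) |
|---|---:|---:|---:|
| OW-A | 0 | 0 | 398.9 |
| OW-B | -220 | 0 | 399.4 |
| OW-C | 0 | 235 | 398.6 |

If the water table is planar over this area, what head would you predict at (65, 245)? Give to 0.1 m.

∂h/∂x = (399.4 − 398.9) / (-220 − 0) = -0.002273
∂h/∂y = (398.6 − 398.9) / (235 − 0) = -0.001277
h(65, 245) = 398.9 + (-0.002273)·(65) + (-0.001277)·(245) = 398.9 -0.148 -0.313 = 398.440 m.

398.4 m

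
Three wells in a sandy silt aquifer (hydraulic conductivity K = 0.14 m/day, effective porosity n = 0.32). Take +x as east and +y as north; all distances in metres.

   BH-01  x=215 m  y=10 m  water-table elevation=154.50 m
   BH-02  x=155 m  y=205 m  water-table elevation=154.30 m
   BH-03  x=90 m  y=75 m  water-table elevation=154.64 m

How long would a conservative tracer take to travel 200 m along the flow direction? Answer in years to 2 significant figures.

490 years

Taking BH-01 as reference: BH-02−BH-01 = (-60, 195, -0.20); BH-03−BH-01 = (-125, 65, +0.14).
Solve a·Δx + b·Δy = Δh: det = (-60)·65 − (-125)·195 = 20475.
∂h/∂x = [(-0.20)·65 − (+0.14)·195] / 20475 = -0.001968
∂h/∂y = [(-60)·(+0.14) − (-125)·(-0.20)] / 20475 = -0.001631
|∇h| = √(-0.001968² + -0.001631²) = 0.002556
Seepage velocity v = K·i/n = 0.14 × 0.002556 / 0.32 = 0.001118 m/day.
t = 200 / 0.001118 = 1.789e+05 days = 490 years.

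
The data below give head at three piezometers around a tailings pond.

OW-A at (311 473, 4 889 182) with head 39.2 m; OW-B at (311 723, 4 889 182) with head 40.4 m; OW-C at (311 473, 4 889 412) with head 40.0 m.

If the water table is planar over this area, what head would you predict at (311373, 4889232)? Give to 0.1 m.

38.9 m

∂h/∂x = (40.4 − 39.2) / (311723 − 311473) = +0.004800
∂h/∂y = (40.0 − 39.2) / (4889412 − 4889182) = +0.003478
h(311373, 4889232) = 39.2 + (+0.004800)·(-100) + (+0.003478)·(50) = 39.2 -0.480 +0.174 = 38.894 m.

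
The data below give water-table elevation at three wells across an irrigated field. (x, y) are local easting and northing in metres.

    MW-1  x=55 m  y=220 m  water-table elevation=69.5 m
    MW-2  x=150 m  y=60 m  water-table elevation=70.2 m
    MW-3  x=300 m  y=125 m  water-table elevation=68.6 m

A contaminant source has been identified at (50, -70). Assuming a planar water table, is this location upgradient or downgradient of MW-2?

With h = a·x + b·y + c and MW-1 as origin, the differences give:
  95·a + (-160)·b = +0.7
  245·a + (-95)·b = -0.9
Eliminate b (×(-95) and ×(-160), subtract): 30175·a = -210.50 → a = ∂h/∂x = -0.006976
Back-substitute: b = ∂h/∂y = -0.008517.
Head at (50, -70) = 69.5 + (-0.006976)·(-5) + (-0.008517)·(-290) = 72.00 m.
That is higher than the 70.2 m at MW-2, so the point is upgradient.

upgradient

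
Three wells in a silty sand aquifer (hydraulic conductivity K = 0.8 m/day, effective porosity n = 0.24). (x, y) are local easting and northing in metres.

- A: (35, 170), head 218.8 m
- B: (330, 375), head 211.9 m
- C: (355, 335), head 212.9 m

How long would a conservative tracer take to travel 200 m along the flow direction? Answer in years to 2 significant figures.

Taking A as reference: B−A = (295, 205, -6.9); C−A = (320, 165, -5.9).
Determinant of the coordinate differences = 295·165 − 320·205 = -16925.
∂h/∂x = [(-6.9)·165 − (-5.9)·205] / -16925 = -0.004195
∂h/∂y = [295·(-5.9) − 320·(-6.9)] / -16925 = -0.02762
|∇h| = √(-0.004195² + -0.02762²) = 0.02794
Seepage velocity v = K·i/n = 0.8 × 0.02794 / 0.24 = 0.09313 m/day.
t = 200 / 0.09313 = 2148 days = 5.88 years.

5.9 years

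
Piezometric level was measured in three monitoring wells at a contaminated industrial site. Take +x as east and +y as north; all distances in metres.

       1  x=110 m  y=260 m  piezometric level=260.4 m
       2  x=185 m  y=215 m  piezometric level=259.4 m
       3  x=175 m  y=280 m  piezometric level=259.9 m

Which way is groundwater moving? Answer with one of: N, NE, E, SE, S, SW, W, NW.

SE

Three-point gradient (reference 1): Δ to 2 = (75, -45, -1.0), Δ to 3 = (65, 20, -0.5).
∂h/∂x = -0.009605, ∂h/∂y = +0.006215 (det = 4425).
Flow = −∇h = (+0.009605 east, -0.006215 north), which points southeast.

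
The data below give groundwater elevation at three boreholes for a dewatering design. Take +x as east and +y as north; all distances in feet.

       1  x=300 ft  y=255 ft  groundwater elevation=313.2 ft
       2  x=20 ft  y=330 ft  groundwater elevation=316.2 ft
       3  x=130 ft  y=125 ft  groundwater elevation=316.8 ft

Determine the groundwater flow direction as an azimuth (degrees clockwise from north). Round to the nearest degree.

Taking 1 as reference: 2−1 = (-280, 75, +3.0); 3−1 = (-170, -130, +3.6).
Solve a·Δx + b·Δy = Δh: det = (-280)·(-130) − (-170)·75 = 49150.
∂h/∂x = [(+3.0)·(-130) − (+3.6)·75] / 49150 = -0.01343
∂h/∂y = [(-280)·(+3.6) − (-170)·(+3.0)] / 49150 = -0.01013
Flow direction (−∇h) has components (+0.01343 E, +0.01013 N).
Azimuth = atan2(E, N) = atan2(+0.01343, +0.01013) = 53.0° ≈ 053°.

053°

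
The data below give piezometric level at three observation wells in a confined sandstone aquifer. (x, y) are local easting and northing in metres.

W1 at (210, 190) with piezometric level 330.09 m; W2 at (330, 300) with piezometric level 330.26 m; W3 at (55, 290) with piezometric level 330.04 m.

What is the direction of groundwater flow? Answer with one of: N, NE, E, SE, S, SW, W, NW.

Taking W1 as reference: W2−W1 = (120, 110, +0.17); W3−W1 = (-155, 100, -0.05).
Determinant of the coordinate differences = 120·100 − (-155)·110 = 29050.
∂h/∂x = [(+0.17)·100 − (-0.05)·110] / 29050 = +0.0007745
∂h/∂y = [120·(-0.05) − (-155)·(+0.17)] / 29050 = +0.0007005
Flow = −∇h = (-0.0007745 east, -0.0007005 north), which points southwest.

SW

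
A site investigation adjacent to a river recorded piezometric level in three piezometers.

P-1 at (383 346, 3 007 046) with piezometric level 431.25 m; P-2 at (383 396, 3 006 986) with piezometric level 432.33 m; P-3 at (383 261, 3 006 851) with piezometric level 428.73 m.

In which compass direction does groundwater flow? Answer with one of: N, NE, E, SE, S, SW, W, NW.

Taking P-1 as reference: P-2−P-1 = (50, -60, +1.08); P-3−P-1 = (-85, -195, -2.52).
Determinant of the coordinate differences = 50·(-195) − (-85)·(-60) = -14850.
∂h/∂x = [(+1.08)·(-195) − (-2.52)·(-60)] / -14850 = +0.02436
∂h/∂y = [50·(-2.52) − (-85)·(+1.08)] / -14850 = +0.002303
Flow = −∇h = (-0.02436 east, -0.002303 north), which points west.

W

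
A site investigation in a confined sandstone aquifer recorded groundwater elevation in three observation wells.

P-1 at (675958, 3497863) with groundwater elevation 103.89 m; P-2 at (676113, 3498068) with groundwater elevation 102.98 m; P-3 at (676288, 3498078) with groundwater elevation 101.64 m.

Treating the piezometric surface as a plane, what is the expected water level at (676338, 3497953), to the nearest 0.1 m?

101.1 m

With h = a·x + b·y + c and P-1 as origin, the differences give:
  155·a + 205·b = -0.91
  330·a + 215·b = -2.25
Eliminate b (×215 and ×205, subtract): -34325·a = 265.600 → a = ∂h/∂x = -0.007738
Back-substitute: b = ∂h/∂y = +0.001412.
h(676338, 3497953) = 103.89 + (-0.007738)·(380) + (+0.001412)·(90) = 103.89 -2.940 +0.127 = 101.077 m.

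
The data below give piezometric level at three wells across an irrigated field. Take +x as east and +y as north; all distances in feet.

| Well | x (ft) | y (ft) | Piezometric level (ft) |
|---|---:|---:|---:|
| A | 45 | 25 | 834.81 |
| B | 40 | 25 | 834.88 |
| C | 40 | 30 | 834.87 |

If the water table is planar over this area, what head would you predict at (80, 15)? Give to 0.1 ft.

834.3 ft

With h = a·x + b·y + c and A as origin, the differences give:
  (-5)·a + 0·b = +0.07
  (-5)·a + 5·b = +0.06
Eliminate b (×5 and ×0, subtract): -25·a = 0.350 → a = ∂h/∂x = -0.01400
Back-substitute: b = ∂h/∂y = -0.002000.
h(80, 15) = 834.81 + (-0.01400)·(35) + (-0.002000)·(-10) = 834.81 -0.490 +0.020 = 834.340 ft.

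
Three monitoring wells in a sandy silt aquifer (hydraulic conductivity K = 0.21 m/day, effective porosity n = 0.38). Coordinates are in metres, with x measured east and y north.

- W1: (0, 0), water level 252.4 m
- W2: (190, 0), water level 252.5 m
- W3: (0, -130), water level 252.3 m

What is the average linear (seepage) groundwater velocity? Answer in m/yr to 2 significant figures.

0.19 m/yr

∂h/∂x = (252.5 − 252.4) / (190 − 0) = +0.0005263
∂h/∂y = (252.3 − 252.4) / (-130 − 0) = +0.0007692
|∇h| = √(0.0005263² + 0.0007692²) = 0.000932
Seepage velocity v = K·i/n = 0.21 × 0.000932 / 0.38 = 0.0005151 m/day = 0.1881 m/yr.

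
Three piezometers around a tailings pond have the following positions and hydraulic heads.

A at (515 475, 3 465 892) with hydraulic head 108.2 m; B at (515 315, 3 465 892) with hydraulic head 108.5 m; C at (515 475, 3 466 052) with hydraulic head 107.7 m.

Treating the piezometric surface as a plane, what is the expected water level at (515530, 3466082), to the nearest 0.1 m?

107.5 m

∂h/∂x = (108.5 − 108.2) / (515315 − 515475) = -0.001875
∂h/∂y = (107.7 − 108.2) / (3466052 − 3465892) = -0.003125
h(515530, 3466082) = 108.2 + (-0.001875)·(55) + (-0.003125)·(190) = 108.2 -0.103 -0.594 = 107.503 m.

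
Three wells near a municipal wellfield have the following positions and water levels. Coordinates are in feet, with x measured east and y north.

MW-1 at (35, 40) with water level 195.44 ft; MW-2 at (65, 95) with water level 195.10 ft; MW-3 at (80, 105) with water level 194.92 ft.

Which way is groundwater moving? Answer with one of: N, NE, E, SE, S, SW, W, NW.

E

Three-point gradient (reference MW-1): Δ to MW-2 = (30, 55, -0.34), Δ to MW-3 = (45, 65, -0.52).
∂h/∂x = -0.01238, ∂h/∂y = +0.0005714 (det = -525).
Flow = −∇h = (+0.01238 east, -0.0005714 north), which points east.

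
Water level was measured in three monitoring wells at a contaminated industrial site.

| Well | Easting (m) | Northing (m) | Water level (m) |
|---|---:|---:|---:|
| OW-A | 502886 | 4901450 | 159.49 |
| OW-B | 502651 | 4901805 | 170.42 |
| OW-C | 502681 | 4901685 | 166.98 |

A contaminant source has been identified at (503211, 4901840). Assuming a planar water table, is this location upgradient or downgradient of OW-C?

Taking OW-A as reference: OW-B−OW-A = (-235, 355, +10.93); OW-C−OW-A = (-205, 235, +7.49).
Solve a·Δx + b·Δy = Δh: det = (-235)·235 − (-205)·355 = 17550.
∂h/∂x = [(+10.93)·235 − (+7.49)·355] / 17550 = -0.005151
∂h/∂y = [(-235)·(+7.49) − (-205)·(+10.93)] / 17550 = +0.02738
Head at (503211, 4901840) = 159.49 + (-0.005151)·(325) + (+0.02738)·(390) = 168.49 m.
That is higher than the 166.98 m at OW-C, so the point is upgradient.

upgradient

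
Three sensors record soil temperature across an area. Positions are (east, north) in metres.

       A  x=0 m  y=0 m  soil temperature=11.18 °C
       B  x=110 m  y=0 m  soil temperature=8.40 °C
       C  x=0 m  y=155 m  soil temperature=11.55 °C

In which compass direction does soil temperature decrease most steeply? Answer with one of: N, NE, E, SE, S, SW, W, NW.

∂T/∂x = (8.40 − 11.18) / (110 − 0) = -0.02527
∂T/∂y = (11.55 − 11.18) / (155 − 0) = +0.002387
Steepest decrease is along −∇f = (+0.02527 E, -0.002387 N) → east.

E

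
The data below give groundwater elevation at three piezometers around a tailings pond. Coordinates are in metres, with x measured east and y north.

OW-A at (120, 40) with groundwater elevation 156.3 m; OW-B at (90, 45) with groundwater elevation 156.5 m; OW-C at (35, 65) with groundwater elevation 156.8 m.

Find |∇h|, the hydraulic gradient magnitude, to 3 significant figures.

0.00985

With h = a·x + b·y + c and OW-A as origin, the differences give:
  (-30)·a + 5·b = +0.2
  (-85)·a + 25·b = +0.5
Eliminate b (×25 and ×5, subtract): -325·a = 2.50 → a = ∂h/∂x = -0.007692
Back-substitute: b = ∂h/∂y = -0.006154.
|∇h| = √(-0.007692² + -0.006154²) = 0.009851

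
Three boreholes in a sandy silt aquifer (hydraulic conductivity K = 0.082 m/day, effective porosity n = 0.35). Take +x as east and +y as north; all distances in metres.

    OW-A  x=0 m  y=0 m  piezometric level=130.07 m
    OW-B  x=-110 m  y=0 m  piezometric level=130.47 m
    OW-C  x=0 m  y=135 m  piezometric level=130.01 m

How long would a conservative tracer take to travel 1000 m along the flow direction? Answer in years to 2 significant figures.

∂h/∂x = (130.47 − 130.07) / (-110 − 0) = -0.003636
∂h/∂y = (130.01 − 130.07) / (135 − 0) = -0.0004444
|∇h| = √(-0.003636² + -0.0004444²) = 0.003663
Seepage velocity v = K·i/n = 0.082 × 0.003663 / 0.35 = 0.0008582 m/day.
t = 1000 / 0.0008582 = 1.165e+06 days = 3.19e+03 years.

3200 years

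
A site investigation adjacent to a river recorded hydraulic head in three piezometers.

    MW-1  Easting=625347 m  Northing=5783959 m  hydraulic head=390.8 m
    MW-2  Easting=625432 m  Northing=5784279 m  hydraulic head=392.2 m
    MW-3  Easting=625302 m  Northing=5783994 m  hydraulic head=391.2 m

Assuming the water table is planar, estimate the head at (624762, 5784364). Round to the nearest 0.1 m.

Taking MW-1 as reference: MW-2−MW-1 = (85, 320, +1.4); MW-3−MW-1 = (-45, 35, +0.4).
Determinant of the coordinate differences = 85·35 − (-45)·320 = 17375.
∂h/∂x = [(+1.4)·35 − (+0.4)·320] / 17375 = -0.004547
∂h/∂y = [85·(+0.4) − (-45)·(+1.4)] / 17375 = +0.005583
h(624762, 5784364) = 390.8 + (-0.004547)·(-585) + (+0.005583)·(405) = 390.8 +2.660 +2.261 = 395.721 m.

395.7 m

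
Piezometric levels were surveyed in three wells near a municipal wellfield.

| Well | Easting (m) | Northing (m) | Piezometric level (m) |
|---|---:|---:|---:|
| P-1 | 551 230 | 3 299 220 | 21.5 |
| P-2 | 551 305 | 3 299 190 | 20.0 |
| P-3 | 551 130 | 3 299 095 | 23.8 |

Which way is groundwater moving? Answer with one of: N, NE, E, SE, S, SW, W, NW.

E

With h = a·x + b·y + c and P-1 as origin, the differences give:
  75·a + (-30)·b = -1.5
  (-100)·a + (-125)·b = +2.3
Eliminate b (×(-125) and ×(-30), subtract): -12375·a = 256.50 → a = ∂h/∂x = -0.02073
Back-substitute: b = ∂h/∂y = -0.001818.
Flow = −∇h = (+0.02073 east, +0.001818 north), which points east.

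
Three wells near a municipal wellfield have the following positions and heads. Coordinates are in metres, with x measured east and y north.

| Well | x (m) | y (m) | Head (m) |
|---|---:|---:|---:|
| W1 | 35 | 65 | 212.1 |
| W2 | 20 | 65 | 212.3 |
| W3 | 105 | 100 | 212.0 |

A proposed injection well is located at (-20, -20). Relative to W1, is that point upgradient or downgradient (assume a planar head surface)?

With h = a·x + b·y + c and W1 as origin, the differences give:
  (-15)·a + 0·b = +0.2
  70·a + 35·b = -0.1
Eliminate b (×35 and ×0, subtract): -525·a = 7.00 → a = ∂h/∂x = -0.01333
Back-substitute: b = ∂h/∂y = +0.02381.
Head at (-20, -20) = 212.1 + (-0.01333)·(-55) + (+0.02381)·(-85) = 210.81 m.
That is lower than the 212.1 m at W1, so the point is downgradient.

downgradient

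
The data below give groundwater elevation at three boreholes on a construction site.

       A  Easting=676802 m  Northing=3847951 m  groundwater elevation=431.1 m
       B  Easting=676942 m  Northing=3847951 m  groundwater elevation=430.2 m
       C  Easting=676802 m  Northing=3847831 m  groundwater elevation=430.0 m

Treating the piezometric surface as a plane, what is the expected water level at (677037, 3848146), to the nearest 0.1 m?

∂h/∂x = (430.2 − 431.1) / (676942 − 676802) = -0.006429
∂h/∂y = (430.0 − 431.1) / (3847831 − 3847951) = +0.009167
h(677037, 3848146) = 431.1 + (-0.006429)·(235) + (+0.009167)·(195) = 431.1 -1.511 +1.788 = 431.377 m.

431.4 m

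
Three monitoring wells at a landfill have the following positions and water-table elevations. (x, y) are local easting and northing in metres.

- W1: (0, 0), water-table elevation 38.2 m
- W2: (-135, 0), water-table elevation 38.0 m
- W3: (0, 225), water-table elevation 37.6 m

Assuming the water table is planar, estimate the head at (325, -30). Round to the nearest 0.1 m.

∂h/∂x = (38.0 − 38.2) / (-135 − 0) = +0.001481
∂h/∂y = (37.6 − 38.2) / (225 − 0) = -0.002667
h(325, -30) = 38.2 + (+0.001481)·(325) + (-0.002667)·(-30) = 38.2 +0.481 +0.080 = 38.761 m.

38.8 m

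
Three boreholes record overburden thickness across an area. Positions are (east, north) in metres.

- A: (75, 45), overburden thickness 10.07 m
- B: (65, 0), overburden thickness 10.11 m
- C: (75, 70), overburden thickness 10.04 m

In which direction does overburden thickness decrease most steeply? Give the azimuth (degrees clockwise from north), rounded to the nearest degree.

311°

Three-point gradient (reference A): Δ to B = (-10, -45, +0.04), Δ to C = (0, 25, -0.03).
∂d/∂x = +0.001400, ∂d/∂y = -0.001200 (det = -250).
Steepest decrease is along −∇f: components (-0.001400 E, +0.001200 N).
Azimuth = atan2(-0.001400, +0.001200) = 310.6° ≈ 311°.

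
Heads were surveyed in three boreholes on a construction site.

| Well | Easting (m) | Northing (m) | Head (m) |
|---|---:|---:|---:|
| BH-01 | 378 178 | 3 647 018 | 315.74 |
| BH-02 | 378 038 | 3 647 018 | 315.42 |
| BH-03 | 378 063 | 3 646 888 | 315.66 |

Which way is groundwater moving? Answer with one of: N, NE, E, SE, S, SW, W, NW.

Differences from BH-01: to BH-02 (Δx, Δy, Δh) = (-140, 0, -0.32); to BH-03 = (-115, -130, -0.08).
Determinant of the coordinate differences = (-140)·(-130) − (-115)·0 = 18200.
∂h/∂x = [(-0.32)·(-130) − (-0.08)·0] / 18200 = +0.002286
∂h/∂y = [(-140)·(-0.08) − (-115)·(-0.32)] / 18200 = -0.001407
Flow = −∇h = (-0.002286 east, +0.001407 north), which points northwest.

NW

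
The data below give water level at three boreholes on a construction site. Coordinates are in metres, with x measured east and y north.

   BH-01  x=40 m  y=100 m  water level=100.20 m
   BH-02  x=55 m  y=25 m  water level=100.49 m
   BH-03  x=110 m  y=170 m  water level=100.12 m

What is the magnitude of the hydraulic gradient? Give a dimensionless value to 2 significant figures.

0.0041

Taking BH-01 as reference: BH-02−BH-01 = (15, -75, +0.29); BH-03−BH-01 = (70, 70, -0.08).
Solve a·Δx + b·Δy = Δh: det = 15·70 − 70·(-75) = 6300.
∂h/∂x = [(+0.29)·70 − (-0.08)·(-75)] / 6300 = +0.002270
∂h/∂y = [15·(-0.08) − 70·(+0.29)] / 6300 = -0.003413
|∇h| = √(0.002270² + -0.003413²) = 0.004099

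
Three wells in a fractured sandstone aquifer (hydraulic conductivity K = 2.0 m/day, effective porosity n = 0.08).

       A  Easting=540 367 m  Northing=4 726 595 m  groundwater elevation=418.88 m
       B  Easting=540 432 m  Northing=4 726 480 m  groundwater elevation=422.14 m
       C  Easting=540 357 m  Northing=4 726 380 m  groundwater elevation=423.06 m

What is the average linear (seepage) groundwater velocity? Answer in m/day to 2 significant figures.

0.62 m/day

Three-point gradient (reference A): Δ to B = (65, -115, +3.26), Δ to C = (-10, -215, +4.18).
∂h/∂x = +0.01456, ∂h/∂y = -0.02012 (det = -15125).
|∇h| = √(0.01456² + -0.02012²) = 0.02484
Seepage velocity v = K·i/n = 2.0 × 0.02484 / 0.08 = 0.621 m/day.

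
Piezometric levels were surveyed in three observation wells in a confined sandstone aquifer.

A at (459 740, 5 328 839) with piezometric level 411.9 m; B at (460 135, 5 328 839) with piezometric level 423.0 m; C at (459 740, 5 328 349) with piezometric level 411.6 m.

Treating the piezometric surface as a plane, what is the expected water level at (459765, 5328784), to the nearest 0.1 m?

412.6 m

∂h/∂x = (423.0 − 411.9) / (460135 − 459740) = +0.02810
∂h/∂y = (411.6 − 411.9) / (5328349 − 5328839) = +0.0006122
h(459765, 5328784) = 411.9 + (+0.02810)·(25) + (+0.0006122)·(-55) = 411.9 +0.703 -0.034 = 412.569 m.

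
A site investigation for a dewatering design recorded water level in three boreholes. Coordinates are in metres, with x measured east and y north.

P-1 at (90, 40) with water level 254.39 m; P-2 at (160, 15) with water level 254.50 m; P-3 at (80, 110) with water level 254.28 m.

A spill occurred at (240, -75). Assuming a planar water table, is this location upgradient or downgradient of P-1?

upgradient

With h = a·x + b·y + c and P-1 as origin, the differences give:
  70·a + (-25)·b = +0.11
  (-10)·a + 70·b = -0.11
Eliminate b (×70 and ×(-25), subtract): 4650·a = 4.950 → a = ∂h/∂x = +0.001065
Back-substitute: b = ∂h/∂y = -0.001419.
Head at (240, -75) = 254.39 + (+0.001065)·(150) + (-0.001419)·(-115) = 254.71 m.
That is higher than the 254.39 m at P-1, so the point is upgradient.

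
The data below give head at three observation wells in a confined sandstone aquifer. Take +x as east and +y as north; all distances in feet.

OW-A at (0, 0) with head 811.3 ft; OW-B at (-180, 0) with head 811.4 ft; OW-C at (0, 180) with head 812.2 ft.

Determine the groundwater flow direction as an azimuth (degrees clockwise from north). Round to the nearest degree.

∂h/∂x = (811.4 − 811.3) / (-180 − 0) = -0.0005556
∂h/∂y = (812.2 − 811.3) / (180 − 0) = +0.005000
Flow direction (−∇h) has components (+0.0005556 E, -0.005000 N).
Azimuth = atan2(E, N) = atan2(+0.0005556, -0.005000) = 173.7° ≈ 174°.

174°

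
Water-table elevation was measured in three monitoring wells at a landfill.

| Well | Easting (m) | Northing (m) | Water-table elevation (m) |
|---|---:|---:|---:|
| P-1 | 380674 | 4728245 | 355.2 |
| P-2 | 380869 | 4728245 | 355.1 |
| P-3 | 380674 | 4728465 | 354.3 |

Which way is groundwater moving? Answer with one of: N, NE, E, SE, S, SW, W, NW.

∂h/∂x = (355.1 − 355.2) / (380869 − 380674) = -0.0005128
∂h/∂y = (354.3 − 355.2) / (4728465 − 4728245) = -0.004091
Flow = −∇h = (+0.0005128 east, +0.004091 north), which points north.

N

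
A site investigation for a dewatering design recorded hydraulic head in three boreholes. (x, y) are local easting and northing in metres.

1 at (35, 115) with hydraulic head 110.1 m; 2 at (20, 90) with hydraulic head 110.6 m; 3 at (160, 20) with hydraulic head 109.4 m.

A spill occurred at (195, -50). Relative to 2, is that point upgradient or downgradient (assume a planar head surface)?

Taking 1 as reference: 2−1 = (-15, -25, +0.5); 3−1 = (125, -95, -0.7).
Solve a·Δx + b·Δy = Δh: det = (-15)·(-95) − 125·(-25) = 4550.
∂h/∂x = [(+0.5)·(-95) − (-0.7)·(-25)] / 4550 = -0.01429
∂h/∂y = [(-15)·(-0.7) − 125·(+0.5)] / 4550 = -0.01143
Head at (195, -50) = 110.1 + (-0.01429)·(160) + (-0.01143)·(-165) = 109.70 m.
That is lower than the 110.6 m at 2, so the point is downgradient.

downgradient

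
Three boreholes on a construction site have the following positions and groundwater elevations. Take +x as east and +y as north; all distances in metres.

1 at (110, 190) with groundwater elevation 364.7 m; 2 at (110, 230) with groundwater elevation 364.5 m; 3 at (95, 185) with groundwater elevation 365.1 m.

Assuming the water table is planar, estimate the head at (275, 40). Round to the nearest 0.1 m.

Taking 1 as reference: 2−1 = (0, 40, -0.2); 3−1 = (-15, -5, +0.4).
Solve a·Δx + b·Δy = Δh: det = 0·(-5) − (-15)·40 = 600.
∂h/∂x = [(-0.2)·(-5) − (+0.4)·40] / 600 = -0.02500
∂h/∂y = [0·(+0.4) − (-15)·(-0.2)] / 600 = -0.005000
h(275, 40) = 364.7 + (-0.02500)·(165) + (-0.005000)·(-150) = 364.7 -4.125 +0.750 = 361.325 m.

361.3 m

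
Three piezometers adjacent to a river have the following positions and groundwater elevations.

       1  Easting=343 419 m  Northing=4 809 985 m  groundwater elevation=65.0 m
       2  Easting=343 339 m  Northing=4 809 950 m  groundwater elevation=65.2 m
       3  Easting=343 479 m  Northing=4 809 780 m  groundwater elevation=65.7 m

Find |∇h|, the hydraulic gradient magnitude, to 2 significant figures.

With h = a·x + b·y + c and 1 as origin, the differences give:
  (-80)·a + (-35)·b = +0.2
  60·a + (-205)·b = +0.7
Eliminate b (×(-205) and ×(-35), subtract): 18500·a = -16.50 → a = ∂h/∂x = -0.0008919
Back-substitute: b = ∂h/∂y = -0.003676.
|∇h| = √(-0.0008919² + -0.003676²) = 0.003783

0.0038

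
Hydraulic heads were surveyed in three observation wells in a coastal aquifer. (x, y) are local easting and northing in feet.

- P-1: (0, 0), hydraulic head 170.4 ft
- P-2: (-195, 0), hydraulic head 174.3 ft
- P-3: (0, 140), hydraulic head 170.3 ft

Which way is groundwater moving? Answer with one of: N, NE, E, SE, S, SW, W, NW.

E

∂h/∂x = (174.3 − 170.4) / (-195 − 0) = -0.02000
∂h/∂y = (170.3 − 170.4) / (140 − 0) = -0.0007143
Flow = −∇h = (+0.02000 east, +0.0007143 north), which points east.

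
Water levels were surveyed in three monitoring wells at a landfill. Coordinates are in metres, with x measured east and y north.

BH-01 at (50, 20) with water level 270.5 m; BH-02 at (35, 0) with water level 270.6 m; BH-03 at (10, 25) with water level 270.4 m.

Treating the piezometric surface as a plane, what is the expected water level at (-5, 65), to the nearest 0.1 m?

270.1 m

Differences from BH-01: to BH-02 (Δx, Δy, Δh) = (-15, -20, +0.1); to BH-03 = (-40, 5, -0.1).
Solve a·Δx + b·Δy = Δh: det = (-15)·5 − (-40)·(-20) = -875.
∂h/∂x = [(+0.1)·5 − (-0.1)·(-20)] / -875 = +0.001714
∂h/∂y = [(-15)·(-0.1) − (-40)·(+0.1)] / -875 = -0.006286
h(-5, 65) = 270.5 + (+0.001714)·(-55) + (-0.006286)·(45) = 270.5 -0.094 -0.283 = 270.123 m.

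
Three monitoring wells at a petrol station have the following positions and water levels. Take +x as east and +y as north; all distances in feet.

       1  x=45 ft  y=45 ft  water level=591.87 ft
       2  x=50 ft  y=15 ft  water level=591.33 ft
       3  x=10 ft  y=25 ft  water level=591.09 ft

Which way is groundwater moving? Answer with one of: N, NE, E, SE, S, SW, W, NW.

Taking 1 as reference: 2−1 = (5, -30, -0.54); 3−1 = (-35, -20, -0.78).
Solve a·Δx + b·Δy = Δh: det = 5·(-20) − (-35)·(-30) = -1150.
∂h/∂x = [(-0.54)·(-20) − (-0.78)·(-30)] / -1150 = +0.01096
∂h/∂y = [5·(-0.78) − (-35)·(-0.54)] / -1150 = +0.01983
Flow = −∇h = (-0.01096 east, -0.01983 north), which points southwest.

SW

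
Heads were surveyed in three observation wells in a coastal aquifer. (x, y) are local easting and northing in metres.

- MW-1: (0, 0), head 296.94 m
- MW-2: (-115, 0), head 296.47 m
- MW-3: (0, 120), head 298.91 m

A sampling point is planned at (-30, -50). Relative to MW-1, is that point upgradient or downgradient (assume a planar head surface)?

downgradient

∂h/∂x = (296.47 − 296.94) / (-115 − 0) = +0.004087
∂h/∂y = (298.91 − 296.94) / (120 − 0) = +0.01642
Head at (-30, -50) = 296.94 + (+0.004087)·(-30) + (+0.01642)·(-50) = 296.00 m.
That is lower than the 296.94 m at MW-1, so the point is downgradient.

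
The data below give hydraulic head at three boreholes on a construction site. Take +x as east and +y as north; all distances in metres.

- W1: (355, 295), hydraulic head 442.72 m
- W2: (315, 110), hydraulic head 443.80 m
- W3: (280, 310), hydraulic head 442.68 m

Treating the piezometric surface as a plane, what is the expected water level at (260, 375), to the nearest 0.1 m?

Differences from W1: to W2 (Δx, Δy, Δh) = (-40, -185, +1.08); to W3 = (-75, 15, -0.04).
Solve a·Δx + b·Δy = Δh: det = (-40)·15 − (-75)·(-185) = -14475.
∂h/∂x = [(+1.08)·15 − (-0.04)·(-185)] / -14475 = -0.0006079
∂h/∂y = [(-40)·(-0.04) − (-75)·(+1.08)] / -14475 = -0.005706
h(260, 375) = 442.72 + (-0.0006079)·(-95) + (-0.005706)·(80) = 442.72 +0.058 -0.457 = 442.321 m.

442.3 m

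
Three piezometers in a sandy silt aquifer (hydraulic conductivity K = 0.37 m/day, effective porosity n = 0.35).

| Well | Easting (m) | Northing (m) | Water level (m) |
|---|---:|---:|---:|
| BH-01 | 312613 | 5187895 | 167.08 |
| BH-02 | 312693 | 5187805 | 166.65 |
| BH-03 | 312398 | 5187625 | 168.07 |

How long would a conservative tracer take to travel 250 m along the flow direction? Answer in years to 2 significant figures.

130 years

Taking BH-01 as reference: BH-02−BH-01 = (80, -90, -0.43); BH-03−BH-01 = (-215, -270, +0.99).
Solve a·Δx + b·Δy = Δh: det = 80·(-270) − (-215)·(-90) = -40950.
∂h/∂x = [(-0.43)·(-270) − (+0.99)·(-90)] / -40950 = -0.005011
∂h/∂y = [80·(+0.99) − (-215)·(-0.43)] / -40950 = +0.0003236
|∇h| = √(-0.005011² + 0.0003236²) = 0.005021
Seepage velocity v = K·i/n = 0.37 × 0.005021 / 0.35 = 0.005308 m/day.
t = 250 / 0.005308 = 4.71e+04 days = 129 years.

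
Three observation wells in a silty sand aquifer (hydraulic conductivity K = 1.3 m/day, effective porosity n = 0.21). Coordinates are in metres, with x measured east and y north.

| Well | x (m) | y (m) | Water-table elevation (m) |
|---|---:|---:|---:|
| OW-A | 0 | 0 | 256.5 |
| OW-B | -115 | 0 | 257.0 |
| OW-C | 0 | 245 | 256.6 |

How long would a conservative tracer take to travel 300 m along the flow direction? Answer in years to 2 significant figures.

30 years

∂h/∂x = (257.0 − 256.5) / (-115 − 0) = -0.004348
∂h/∂y = (256.6 − 256.5) / (245 − 0) = +0.0004082
|∇h| = √(-0.004348² + 0.0004082²) = 0.004367
Seepage velocity v = K·i/n = 1.3 × 0.004367 / 0.21 = 0.02703 m/day.
t = 300 / 0.02703 = 1.11e+04 days = 30.4 years.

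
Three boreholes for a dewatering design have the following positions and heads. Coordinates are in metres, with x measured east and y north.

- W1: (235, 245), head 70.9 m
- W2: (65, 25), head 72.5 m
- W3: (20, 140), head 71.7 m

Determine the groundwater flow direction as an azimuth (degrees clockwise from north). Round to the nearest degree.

002°

Differences from W1: to W2 (Δx, Δy, Δh) = (-170, -220, +1.6); to W3 = (-215, -105, +0.8).
Determinant of the coordinate differences = (-170)·(-105) − (-215)·(-220) = -29450.
∂h/∂x = [(+1.6)·(-105) − (+0.8)·(-220)] / -29450 = -0.0002716
∂h/∂y = [(-170)·(+0.8) − (-215)·(+1.6)] / -29450 = -0.007063
Flow direction (−∇h) has components (+0.0002716 E, +0.007063 N).
Azimuth = atan2(E, N) = atan2(+0.0002716, +0.007063) = 2.2° ≈ 002°.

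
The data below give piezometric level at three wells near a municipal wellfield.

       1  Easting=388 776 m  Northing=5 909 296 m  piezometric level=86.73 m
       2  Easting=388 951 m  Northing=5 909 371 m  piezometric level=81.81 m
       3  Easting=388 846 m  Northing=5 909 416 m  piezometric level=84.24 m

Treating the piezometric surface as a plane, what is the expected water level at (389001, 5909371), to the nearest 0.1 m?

80.5 m

Differences from 1: to 2 (Δx, Δy, Δh) = (175, 75, -4.92); to 3 = (70, 120, -2.49).
Solve a·Δx + b·Δy = Δh: det = 175·120 − 70·75 = 15750.
∂h/∂x = [(-4.92)·120 − (-2.49)·75] / 15750 = -0.02563
∂h/∂y = [175·(-2.49) − 70·(-4.92)] / 15750 = -0.005800
h(389001, 5909371) = 86.73 + (-0.02563)·(225) + (-0.005800)·(75) = 86.73 -5.766 -0.435 = 80.529 m.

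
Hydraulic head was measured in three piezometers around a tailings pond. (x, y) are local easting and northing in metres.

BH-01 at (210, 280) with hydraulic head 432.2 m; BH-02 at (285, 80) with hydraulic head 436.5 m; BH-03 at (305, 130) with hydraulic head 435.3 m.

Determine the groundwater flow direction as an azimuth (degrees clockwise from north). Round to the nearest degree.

008°

Taking BH-01 as reference: BH-02−BH-01 = (75, -200, +4.3); BH-03−BH-01 = (95, -150, +3.1).
Determinant of the coordinate differences = 75·(-150) − 95·(-200) = 7750.
∂h/∂x = [(+4.3)·(-150) − (+3.1)·(-200)] / 7750 = -0.003226
∂h/∂y = [75·(+3.1) − 95·(+4.3)] / 7750 = -0.02271
Flow direction (−∇h) has components (+0.003226 E, +0.02271 N).
Azimuth = atan2(E, N) = atan2(+0.003226, +0.02271) = 8.1° ≈ 008°.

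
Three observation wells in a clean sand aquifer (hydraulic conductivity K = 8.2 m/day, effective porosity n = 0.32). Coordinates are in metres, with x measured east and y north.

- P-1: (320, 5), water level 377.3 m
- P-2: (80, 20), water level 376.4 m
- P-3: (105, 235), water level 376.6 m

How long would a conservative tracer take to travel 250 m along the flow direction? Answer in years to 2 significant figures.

7.0 years

Taking P-1 as reference: P-2−P-1 = (-240, 15, -0.9); P-3−P-1 = (-215, 230, -0.7).
Solve a·Δx + b·Δy = Δh: det = (-240)·230 − (-215)·15 = -51975.
∂h/∂x = [(-0.9)·230 − (-0.7)·15] / -51975 = +0.003781
∂h/∂y = [(-240)·(-0.7) − (-215)·(-0.9)] / -51975 = +0.0004906
|∇h| = √(0.003781² + 0.0004906²) = 0.003813
Seepage velocity v = K·i/n = 8.2 × 0.003813 / 0.32 = 0.09771 m/day.
t = 250 / 0.09771 = 2559 days = 7.01 years.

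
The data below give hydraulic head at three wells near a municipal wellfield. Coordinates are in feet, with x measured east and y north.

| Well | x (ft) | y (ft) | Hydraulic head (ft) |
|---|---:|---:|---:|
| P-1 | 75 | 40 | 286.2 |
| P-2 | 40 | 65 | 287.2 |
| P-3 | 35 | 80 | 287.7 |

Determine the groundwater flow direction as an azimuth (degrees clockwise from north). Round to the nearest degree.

169°

With h = a·x + b·y + c and P-1 as origin, the differences give:
  (-35)·a + 25·b = +1.0
  (-40)·a + 40·b = +1.5
Eliminate b (×40 and ×25, subtract): -400·a = 2.50 → a = ∂h/∂x = -0.006250
Back-substitute: b = ∂h/∂y = +0.03125.
Flow direction (−∇h) has components (+0.006250 E, -0.03125 N).
Azimuth = atan2(E, N) = atan2(+0.006250, -0.03125) = 168.7° ≈ 169°.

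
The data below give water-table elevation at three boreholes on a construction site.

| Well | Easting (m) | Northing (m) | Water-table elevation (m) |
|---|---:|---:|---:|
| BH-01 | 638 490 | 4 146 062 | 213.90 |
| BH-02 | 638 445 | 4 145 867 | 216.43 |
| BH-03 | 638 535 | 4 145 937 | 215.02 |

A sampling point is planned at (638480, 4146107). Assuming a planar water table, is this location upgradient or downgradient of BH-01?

downgradient

With h = a·x + b·y + c and BH-01 as origin, the differences give:
  (-45)·a + (-195)·b = +2.53
  45·a + (-125)·b = +1.12
Eliminate b (×(-125) and ×(-195), subtract): 14400·a = -97.850 → a = ∂h/∂x = -0.006795
Back-substitute: b = ∂h/∂y = -0.01141.
Head at (638480, 4146107) = 213.90 + (-0.006795)·(-10) + (-0.01141)·(45) = 213.45 m.
That is lower than the 213.90 m at BH-01, so the point is downgradient.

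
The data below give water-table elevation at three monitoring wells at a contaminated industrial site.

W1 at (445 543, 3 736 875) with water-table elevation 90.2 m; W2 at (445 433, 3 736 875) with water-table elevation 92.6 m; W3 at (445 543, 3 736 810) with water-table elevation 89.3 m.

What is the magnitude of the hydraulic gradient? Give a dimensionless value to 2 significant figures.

0.026

∂h/∂x = (92.6 − 90.2) / (445433 − 445543) = -0.02182
∂h/∂y = (89.3 − 90.2) / (3736810 − 3736875) = +0.01385
|∇h| = √(-0.02182² + 0.01385²) = 0.02584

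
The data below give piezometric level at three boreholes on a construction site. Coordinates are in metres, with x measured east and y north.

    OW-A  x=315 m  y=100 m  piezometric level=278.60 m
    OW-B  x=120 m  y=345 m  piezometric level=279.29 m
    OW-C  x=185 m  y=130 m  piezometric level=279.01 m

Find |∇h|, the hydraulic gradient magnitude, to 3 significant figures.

Differences from OW-A: to OW-B (Δx, Δy, Δh) = (-195, 245, +0.69); to OW-C = (-130, 30, +0.41).
Solve a·Δx + b·Δy = Δh: det = (-195)·30 − (-130)·245 = 26000.
∂h/∂x = [(+0.69)·30 − (+0.41)·245] / 26000 = -0.003067
∂h/∂y = [(-195)·(+0.41) − (-130)·(+0.69)] / 26000 = +0.0003750
|∇h| = √(-0.003067² + 0.0003750²) = 0.00309

0.00309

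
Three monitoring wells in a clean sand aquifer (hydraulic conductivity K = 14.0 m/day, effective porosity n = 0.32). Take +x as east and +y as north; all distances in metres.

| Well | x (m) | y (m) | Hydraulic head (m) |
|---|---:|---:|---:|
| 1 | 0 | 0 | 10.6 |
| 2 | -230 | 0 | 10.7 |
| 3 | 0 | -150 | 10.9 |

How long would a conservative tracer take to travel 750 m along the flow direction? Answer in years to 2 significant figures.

23 years

∂h/∂x = (10.7 − 10.6) / (-230 − 0) = -0.0004348
∂h/∂y = (10.9 − 10.6) / (-150 − 0) = -0.002000
|∇h| = √(-0.0004348² + -0.002000²) = 0.002047
Seepage velocity v = K·i/n = 14.0 × 0.002047 / 0.32 = 0.08956 m/day.
t = 750 / 0.08956 = 8374 days = 22.9 years.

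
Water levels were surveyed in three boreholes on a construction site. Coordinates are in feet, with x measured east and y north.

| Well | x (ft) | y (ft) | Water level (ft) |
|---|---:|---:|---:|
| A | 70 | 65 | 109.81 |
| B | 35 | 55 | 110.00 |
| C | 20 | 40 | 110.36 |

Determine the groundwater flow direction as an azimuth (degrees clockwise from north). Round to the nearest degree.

356°

Taking A as reference: B−A = (-35, -10, +0.19); C−A = (-50, -25, +0.55).
Determinant of the coordinate differences = (-35)·(-25) − (-50)·(-10) = 375.
∂h/∂x = [(+0.19)·(-25) − (+0.55)·(-10)] / 375 = +0.002000
∂h/∂y = [(-35)·(+0.55) − (-50)·(+0.19)] / 375 = -0.02600
Flow direction (−∇h) has components (-0.002000 E, +0.02600 N).
Azimuth = atan2(E, N) = atan2(-0.002000, +0.02600) = 355.6° ≈ 356°.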